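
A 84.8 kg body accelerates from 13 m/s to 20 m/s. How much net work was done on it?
W = ΔKE = ½m(v₂² − v₁²) = ½(84.8)(20² − 13²) = 9794.4 J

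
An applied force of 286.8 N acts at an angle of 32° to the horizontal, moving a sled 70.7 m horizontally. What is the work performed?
W = F·d·cosθ = (286.8)(70.7)cos(32°) = 17200 J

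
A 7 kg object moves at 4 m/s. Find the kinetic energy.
KE = ½mv² = ½(7)(4)² = 56.0 J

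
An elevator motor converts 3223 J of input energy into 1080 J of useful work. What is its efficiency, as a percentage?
η = W_out/W_in = 1080/3223 = 33.51%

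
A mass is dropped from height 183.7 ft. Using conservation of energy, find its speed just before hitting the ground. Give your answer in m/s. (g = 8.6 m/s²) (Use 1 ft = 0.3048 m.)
Convert to SI: h = 55.9918 m
mgh = ½mv² ⇒ v = √(2gh) = √(2·8.6·55.9918) = 31.03 m/s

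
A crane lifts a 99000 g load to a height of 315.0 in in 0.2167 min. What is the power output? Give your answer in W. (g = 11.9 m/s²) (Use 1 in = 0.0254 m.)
Convert to SI: m = 99.0 kg, h = 8.001 m, t = 13.002 s
P = mgh/t = (99.0)(11.9)(8.001)/13.002 = 725.0 W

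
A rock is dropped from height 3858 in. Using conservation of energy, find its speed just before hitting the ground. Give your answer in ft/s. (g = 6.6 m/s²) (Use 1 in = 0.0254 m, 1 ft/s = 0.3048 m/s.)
Convert to SI: h = 97.9932 m
mgh = ½mv² ⇒ v = √(2gh) = √(2·6.6·97.9932) = 35.9654 m/s = 118.0 ft/s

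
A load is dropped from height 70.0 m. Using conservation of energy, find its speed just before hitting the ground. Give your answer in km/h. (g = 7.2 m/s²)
mgh = ½mv² ⇒ v = √(2gh) = √(2·7.2·70.0) = 31.749 m/s = 114.3 km/h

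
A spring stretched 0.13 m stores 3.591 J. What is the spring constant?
k = 2·PE/x² = 2·3.591/(0.13)² = 425.0 N/m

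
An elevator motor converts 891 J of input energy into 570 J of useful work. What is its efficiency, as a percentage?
η = W_out/W_in = 570/891 = 63.97%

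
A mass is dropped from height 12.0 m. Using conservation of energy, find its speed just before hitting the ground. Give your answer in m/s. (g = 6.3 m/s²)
mgh = ½mv² ⇒ v = √(2gh) = √(2·6.3·12.0) = 12.3 m/s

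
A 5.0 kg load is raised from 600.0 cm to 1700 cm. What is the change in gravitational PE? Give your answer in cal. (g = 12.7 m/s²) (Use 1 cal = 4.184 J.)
Convert to SI: m = 5.0 kg, Δh = 11.0 m
ΔPE = mgΔh = (5.0)(12.7)(11.0) = 698.5 J = 166.9 cal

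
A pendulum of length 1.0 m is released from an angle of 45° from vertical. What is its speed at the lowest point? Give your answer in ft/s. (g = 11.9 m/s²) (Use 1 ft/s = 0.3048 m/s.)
h = L(1 − cosθ) = 1.0(1 − cos45°) = 0.292893 m
v = √(2gh) = √(2·11.9·0.292893) = 2.64024 m/s = 8.662 ft/s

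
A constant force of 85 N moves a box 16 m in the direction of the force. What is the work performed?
W = F·d = (85)(16) = 1360 J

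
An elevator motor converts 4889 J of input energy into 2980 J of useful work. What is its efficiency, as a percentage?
η = W_out/W_in = 2980/4889 = 60.95%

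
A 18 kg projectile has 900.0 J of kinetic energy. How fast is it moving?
v = √(2·KE/m) = √(2·900.0/18) = 10.0 m/s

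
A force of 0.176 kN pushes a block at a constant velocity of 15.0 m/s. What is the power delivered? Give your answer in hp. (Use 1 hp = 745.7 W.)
Convert to SI: F = 176.0 N, v = 15.0 m/s
P = Fv = (176.0)(15.0) = 2640.0 W = 3.54 hp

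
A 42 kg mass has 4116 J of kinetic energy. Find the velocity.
v = √(2·KE/m) = √(2·4116/42) = 14.0 m/s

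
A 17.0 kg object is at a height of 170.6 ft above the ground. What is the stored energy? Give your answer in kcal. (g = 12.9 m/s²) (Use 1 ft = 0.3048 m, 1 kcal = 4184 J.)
Convert to SI: m = 17.0 kg, h = 51.9989 m
PE = mgh = (17.0)(12.9)(51.9989) = 11403.4 J = 2.725 kcal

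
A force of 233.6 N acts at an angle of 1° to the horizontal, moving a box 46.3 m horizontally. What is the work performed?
W = F·d·cosθ = (233.6)(46.3)cos(1°) = 10810 J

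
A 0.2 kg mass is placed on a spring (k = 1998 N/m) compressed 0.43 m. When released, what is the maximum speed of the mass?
½kx² = ½mv² ⇒ v = x√(k/m) = (0.43)√(1998/0.2) = 42.98 m/s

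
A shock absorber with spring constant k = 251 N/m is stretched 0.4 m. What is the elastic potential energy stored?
PE = ½kx² = ½(251)(0.4)² = 20.08 J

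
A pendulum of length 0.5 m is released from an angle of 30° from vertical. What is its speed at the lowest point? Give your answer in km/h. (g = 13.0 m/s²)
h = L(1 − cosθ) = 0.5(1 − cos30°) = 0.0669873 m
v = √(2gh) = √(2·13.0·0.0669873) = 1.31972 m/s = 4.751 km/h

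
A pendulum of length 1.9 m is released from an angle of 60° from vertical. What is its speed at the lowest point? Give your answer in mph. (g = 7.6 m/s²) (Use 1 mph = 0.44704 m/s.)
h = L(1 − cosθ) = 1.9(1 − cos60°) = 0.95 m
v = √(2gh) = √(2·7.6·0.95) = 3.8 m/s = 8.5 mph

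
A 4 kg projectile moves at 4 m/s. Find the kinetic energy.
KE = ½mv² = ½(4)(4)² = 32.0 J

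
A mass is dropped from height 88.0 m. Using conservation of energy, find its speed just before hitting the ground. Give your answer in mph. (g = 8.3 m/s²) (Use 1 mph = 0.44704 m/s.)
mgh = ½mv² ⇒ v = √(2gh) = √(2·8.3·88.0) = 38.2204 m/s = 85.5 mph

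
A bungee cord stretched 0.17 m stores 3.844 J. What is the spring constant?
k = 2·PE/x² = 2·3.844/(0.17)² = 266.0 N/m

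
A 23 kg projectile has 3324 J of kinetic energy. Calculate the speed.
v = √(2·KE/m) = √(2·3324/23) = 17.0 m/s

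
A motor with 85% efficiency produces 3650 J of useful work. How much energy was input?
W_in = W_out/η = 3650/0.85 = 4294 J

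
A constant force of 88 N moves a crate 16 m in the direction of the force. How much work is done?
W = F·d = (88)(16) = 1408 J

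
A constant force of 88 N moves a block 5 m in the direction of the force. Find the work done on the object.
W = F·d = (88)(5) = 440.0 J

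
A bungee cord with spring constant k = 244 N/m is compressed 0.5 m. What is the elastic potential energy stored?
PE = ½kx² = ½(244)(0.5)² = 30.5 J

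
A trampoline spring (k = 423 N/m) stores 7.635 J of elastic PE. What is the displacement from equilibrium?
x = √(2·PE/k) = √(2·7.635/423) = 0.19 m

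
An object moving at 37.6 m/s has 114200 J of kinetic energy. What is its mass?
m = 2·KE/v² = 2·114200/(37.6)² = 161.6 kg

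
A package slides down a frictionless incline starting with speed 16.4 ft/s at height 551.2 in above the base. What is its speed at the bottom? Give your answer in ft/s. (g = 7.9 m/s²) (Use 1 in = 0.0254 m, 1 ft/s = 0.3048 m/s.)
Convert to SI: v₀ = 4.99872 m/s, h = 14.0005 m
½mv₀² + mgh = ½mv² ⇒ v = √(v₀² + 2gh) = √(4.99872² + 2·7.9·14.0005) = 15.6906 m/s = 51.48 ft/s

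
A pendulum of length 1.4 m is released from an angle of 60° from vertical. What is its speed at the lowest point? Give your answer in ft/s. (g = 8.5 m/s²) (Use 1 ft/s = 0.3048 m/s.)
h = L(1 − cosθ) = 1.4(1 − cos60°) = 0.7 m
v = √(2gh) = √(2·8.5·0.7) = 3.44964 m/s = 11.32 ft/s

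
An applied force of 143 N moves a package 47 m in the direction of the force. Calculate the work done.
W = F·d = (143)(47) = 6721 J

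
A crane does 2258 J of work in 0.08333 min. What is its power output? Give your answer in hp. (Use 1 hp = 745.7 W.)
Convert to SI: W = 2258.0 J, t = 4.9998 s
P = W/t = 2258.0/4.9998 = 451.618 W = 0.6056 hp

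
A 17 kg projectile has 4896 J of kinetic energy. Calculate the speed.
v = √(2·KE/m) = √(2·4896/17) = 24.0 m/s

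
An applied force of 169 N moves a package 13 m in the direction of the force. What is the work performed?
W = F·d = (169)(13) = 2197 J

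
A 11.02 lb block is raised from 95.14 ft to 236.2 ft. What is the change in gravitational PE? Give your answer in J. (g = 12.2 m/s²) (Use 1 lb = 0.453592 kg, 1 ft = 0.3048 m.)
Convert to SI: m = 4.99858 kg, Δh = 42.9951 m
ΔPE = mgΔh = (4.99858)(12.2)(42.9951) = 2622 J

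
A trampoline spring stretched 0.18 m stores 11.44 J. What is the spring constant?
k = 2·PE/x² = 2·11.44/(0.18)² = 706.2 N/m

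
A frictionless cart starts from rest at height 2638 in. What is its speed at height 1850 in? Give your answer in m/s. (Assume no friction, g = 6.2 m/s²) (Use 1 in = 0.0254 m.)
Convert to SI: h₁−h₂ = 20.0152 m
mgh₁ = mgh₂ + ½mv² ⇒ v = √(2g(h₁−h₂)) = √(2·6.2·20.0152) = 15.75 m/s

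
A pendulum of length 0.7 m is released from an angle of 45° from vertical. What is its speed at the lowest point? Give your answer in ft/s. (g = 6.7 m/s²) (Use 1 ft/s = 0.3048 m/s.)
h = L(1 − cosθ) = 0.7(1 − cos45°) = 0.205025 m
v = √(2gh) = √(2·6.7·0.205025) = 1.65751 m/s = 5.438 ft/s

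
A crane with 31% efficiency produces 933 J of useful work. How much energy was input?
W_in = W_out/η = 933/0.31 = 3010 J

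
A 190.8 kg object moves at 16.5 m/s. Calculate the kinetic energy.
KE = ½mv² = ½(190.8)(16.5)² = 25970 J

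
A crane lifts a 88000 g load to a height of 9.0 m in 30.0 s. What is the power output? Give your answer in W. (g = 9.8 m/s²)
Convert to SI: m = 88.0 kg, h = 9.0 m, t = 30.0 s
P = mgh/t = (88.0)(9.8)(9.0)/30.0 = 258.7 W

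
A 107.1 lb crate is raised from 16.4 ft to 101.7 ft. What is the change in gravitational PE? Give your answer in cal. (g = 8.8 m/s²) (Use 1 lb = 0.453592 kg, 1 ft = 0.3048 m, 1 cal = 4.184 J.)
Convert to SI: m = 48.5797 kg, Δh = 25.9994 m
ΔPE = mgΔh = (48.5797)(8.8)(25.9994) = 11114.8 J = 2657 cal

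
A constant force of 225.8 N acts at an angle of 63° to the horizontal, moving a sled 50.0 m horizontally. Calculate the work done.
W = F·d·cosθ = (225.8)(50.0)cos(63°) = 5126 J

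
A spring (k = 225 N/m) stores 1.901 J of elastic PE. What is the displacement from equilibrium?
x = √(2·PE/k) = √(2·1.901/225) = 0.13 m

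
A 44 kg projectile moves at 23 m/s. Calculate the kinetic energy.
KE = ½mv² = ½(44)(23)² = 11638.0 J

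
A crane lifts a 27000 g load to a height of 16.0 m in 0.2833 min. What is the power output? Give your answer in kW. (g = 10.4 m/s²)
Convert to SI: m = 27.0 kg, h = 16.0 m, t = 16.998 s
P = mgh/t = (27.0)(10.4)(16.0)/16.998 = 264.313 W = 0.2643 kW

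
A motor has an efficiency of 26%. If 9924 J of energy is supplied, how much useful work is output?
W_out = η·W_in = 0.26·9924 = 2580.24 J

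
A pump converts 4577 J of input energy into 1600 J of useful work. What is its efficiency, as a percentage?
η = W_out/W_in = 1600/4577 = 34.96%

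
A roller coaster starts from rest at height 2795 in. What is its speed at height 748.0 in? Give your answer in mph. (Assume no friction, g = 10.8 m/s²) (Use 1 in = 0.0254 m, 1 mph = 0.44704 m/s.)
Convert to SI: h₁−h₂ = 51.9938 m
mgh₁ = mgh₂ + ½mv² ⇒ v = √(2g(h₁−h₂)) = √(2·10.8·51.9938) = 33.5122 m/s = 74.96 mph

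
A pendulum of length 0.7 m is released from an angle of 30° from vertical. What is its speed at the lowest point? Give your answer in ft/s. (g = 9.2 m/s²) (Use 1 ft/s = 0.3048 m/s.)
h = L(1 − cosθ) = 0.7(1 − cos30°) = 0.0937822 m
v = √(2gh) = √(2·9.2·0.0937822) = 1.31362 m/s = 4.31 ft/s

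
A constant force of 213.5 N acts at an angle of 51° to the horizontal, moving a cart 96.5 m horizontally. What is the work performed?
W = F·d·cosθ = (213.5)(96.5)cos(51°) = 12970 J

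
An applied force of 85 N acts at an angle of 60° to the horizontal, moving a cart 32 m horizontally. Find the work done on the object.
W = F·d·cosθ = (85)(32)cos(60°) = 1360 J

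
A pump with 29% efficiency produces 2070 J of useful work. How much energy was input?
W_in = W_out/η = 2070/0.29 = 7138 J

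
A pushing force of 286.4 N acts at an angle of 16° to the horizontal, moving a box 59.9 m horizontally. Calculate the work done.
W = F·d·cosθ = (286.4)(59.9)cos(16°) = 16490 J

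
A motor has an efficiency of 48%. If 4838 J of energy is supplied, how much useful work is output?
W_out = η·W_in = 0.48·4838 = 2322.24 J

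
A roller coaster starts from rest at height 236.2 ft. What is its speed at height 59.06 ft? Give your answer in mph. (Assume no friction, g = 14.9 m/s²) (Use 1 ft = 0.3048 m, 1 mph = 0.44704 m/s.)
Convert to SI: h₁−h₂ = 53.9923 m
mgh₁ = mgh₂ + ½mv² ⇒ v = √(2g(h₁−h₂)) = √(2·14.9·53.9923) = 40.112 m/s = 89.73 mph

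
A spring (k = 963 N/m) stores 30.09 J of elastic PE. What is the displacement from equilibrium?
x = √(2·PE/k) = √(2·30.09/963) = 0.25 m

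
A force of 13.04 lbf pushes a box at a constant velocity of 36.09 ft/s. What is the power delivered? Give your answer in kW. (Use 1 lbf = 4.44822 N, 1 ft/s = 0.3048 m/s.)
Convert to SI: F = 58.0048 N, v = 11.0002 m/s
P = Fv = (58.0048)(11.0002) = 638.066 W = 0.6381 kW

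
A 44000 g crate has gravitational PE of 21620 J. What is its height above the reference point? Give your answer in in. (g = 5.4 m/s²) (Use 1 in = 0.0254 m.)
Convert to SI: m = 44.0 kg, PE = 21620.0 J
h = PE/(mg) = 21620.0/(44.0·5.4) = 90.9933 m = 3582 in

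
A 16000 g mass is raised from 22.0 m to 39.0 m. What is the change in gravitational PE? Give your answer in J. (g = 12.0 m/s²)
Convert to SI: m = 16.0 kg, Δh = 17.0 m
ΔPE = mgΔh = (16.0)(12.0)(17.0) = 3264 J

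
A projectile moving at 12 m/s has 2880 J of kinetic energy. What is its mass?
m = 2·KE/v² = 2·2880/(12)² = 40.0 kg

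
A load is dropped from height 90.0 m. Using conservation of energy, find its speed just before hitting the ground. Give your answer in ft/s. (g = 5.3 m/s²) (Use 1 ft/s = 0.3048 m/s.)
mgh = ½mv² ⇒ v = √(2gh) = √(2·5.3·90.0) = 30.8869 m/s = 101.3 ft/s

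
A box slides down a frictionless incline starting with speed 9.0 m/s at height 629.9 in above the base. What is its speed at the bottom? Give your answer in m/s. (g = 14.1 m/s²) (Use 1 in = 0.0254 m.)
Convert to SI: v₀ = 9.0 m/s, h = 15.9995 m
½mv₀² + mgh = ½mv² ⇒ v = √(v₀² + 2gh) = √(9.0² + 2·14.1·15.9995) = 23.07 m/s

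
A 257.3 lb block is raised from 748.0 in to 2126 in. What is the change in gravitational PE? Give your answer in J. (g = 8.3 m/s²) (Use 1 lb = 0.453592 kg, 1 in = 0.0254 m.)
Convert to SI: m = 116.709 kg, Δh = 35.0012 m
ΔPE = mgΔh = (116.709)(8.3)(35.0012) = 33910 J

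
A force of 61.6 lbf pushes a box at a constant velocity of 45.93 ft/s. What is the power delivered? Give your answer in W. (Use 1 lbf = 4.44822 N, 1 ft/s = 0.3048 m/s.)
Convert to SI: F = 274.01 N, v = 13.9995 m/s
P = Fv = (274.01)(13.9995) = 3836 W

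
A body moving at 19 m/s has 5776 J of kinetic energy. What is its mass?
m = 2·KE/v² = 2·5776/(19)² = 32.0 kg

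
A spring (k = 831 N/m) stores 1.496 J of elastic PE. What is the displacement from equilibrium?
x = √(2·PE/k) = √(2·1.496/831) = 0.06 m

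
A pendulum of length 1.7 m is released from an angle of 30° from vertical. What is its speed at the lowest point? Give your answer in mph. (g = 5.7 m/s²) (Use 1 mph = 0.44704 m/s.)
h = L(1 − cosθ) = 1.7(1 − cos30°) = 0.227757 m
v = √(2gh) = √(2·5.7·0.227757) = 1.61134 m/s = 3.604 mph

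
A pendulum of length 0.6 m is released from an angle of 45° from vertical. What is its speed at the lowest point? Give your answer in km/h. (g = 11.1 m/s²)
h = L(1 − cosθ) = 0.6(1 − cos45°) = 0.175736 m
v = √(2gh) = √(2·11.1·0.175736) = 1.97518 m/s = 7.111 km/h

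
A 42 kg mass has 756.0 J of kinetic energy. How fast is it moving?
v = √(2·KE/m) = √(2·756.0/42) = 6.0 m/s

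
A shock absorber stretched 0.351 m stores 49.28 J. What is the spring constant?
k = 2·PE/x² = 2·49.28/(0.351)² = 800.0 N/m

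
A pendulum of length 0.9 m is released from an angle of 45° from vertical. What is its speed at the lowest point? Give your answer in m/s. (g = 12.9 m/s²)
h = L(1 − cosθ) = 0.9(1 − cos45°) = 0.263604 m
v = √(2gh) = √(2·12.9·0.263604) = 2.608 m/s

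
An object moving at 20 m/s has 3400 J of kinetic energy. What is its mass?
m = 2·KE/v² = 2·3400/(20)² = 17.0 kg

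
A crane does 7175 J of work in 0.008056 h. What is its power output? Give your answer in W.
Convert to SI: W = 7175.0 J, t = 29.0016 s
P = W/t = 7175.0/29.0016 = 247.4 W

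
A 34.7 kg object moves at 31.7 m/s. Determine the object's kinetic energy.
KE = ½mv² = ½(34.7)(31.7)² = 17430 J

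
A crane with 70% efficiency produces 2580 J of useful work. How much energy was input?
W_in = W_out/η = 2580/0.7 = 3686 J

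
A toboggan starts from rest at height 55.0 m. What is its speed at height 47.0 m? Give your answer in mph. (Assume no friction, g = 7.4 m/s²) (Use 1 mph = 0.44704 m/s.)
mgh₁ = mgh₂ + ½mv² ⇒ v = √(2g(h₁−h₂)) = √(2·7.4·8.0) = 10.8812 m/s = 24.34 mph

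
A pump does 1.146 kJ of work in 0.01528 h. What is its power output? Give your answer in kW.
Convert to SI: W = 1146.0 J, t = 55.008 s
P = W/t = 1146.0/55.008 = 20.8333 W = 0.02083 kW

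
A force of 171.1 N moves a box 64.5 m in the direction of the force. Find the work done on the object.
W = F·d = (171.1)(64.5) = 11040 J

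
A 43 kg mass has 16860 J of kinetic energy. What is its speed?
v = √(2·KE/m) = √(2·16860/43) = 28.0 m/s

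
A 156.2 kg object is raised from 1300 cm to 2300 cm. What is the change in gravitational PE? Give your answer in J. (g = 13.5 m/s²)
Convert to SI: m = 156.2 kg, Δh = 10.0 m
ΔPE = mgΔh = (156.2)(13.5)(10.0) = 21090 J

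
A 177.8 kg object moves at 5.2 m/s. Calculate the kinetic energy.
KE = ½mv² = ½(177.8)(5.2)² = 2404 J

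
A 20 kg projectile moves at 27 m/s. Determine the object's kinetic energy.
KE = ½mv² = ½(20)(27)² = 7290.0 J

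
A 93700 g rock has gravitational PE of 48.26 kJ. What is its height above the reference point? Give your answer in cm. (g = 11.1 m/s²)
Convert to SI: m = 93.7 kg, PE = 48260.0 J
h = PE/(mg) = 48260.0/(93.7·11.1) = 46.4007 m = 4640 cm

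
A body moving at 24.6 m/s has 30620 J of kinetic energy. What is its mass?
m = 2·KE/v² = 2·30620/(24.6)² = 101.2 kg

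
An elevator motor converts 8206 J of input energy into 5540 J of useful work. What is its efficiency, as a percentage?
η = W_out/W_in = 5540/8206 = 67.51%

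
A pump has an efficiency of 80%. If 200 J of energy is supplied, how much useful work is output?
W_out = η·W_in = 0.8·200 = 160.0 J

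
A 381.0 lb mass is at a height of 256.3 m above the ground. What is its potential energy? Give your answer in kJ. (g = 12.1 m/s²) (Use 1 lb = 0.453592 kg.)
Convert to SI: m = 172.819 kg, h = 256.3 m
PE = mgh = (172.819)(12.1)(256.3) = 535950 J = 536.0 kJ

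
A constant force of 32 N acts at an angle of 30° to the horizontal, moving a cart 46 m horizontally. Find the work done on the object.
W = F·d·cosθ = (32)(46)cos(30°) = 1275 J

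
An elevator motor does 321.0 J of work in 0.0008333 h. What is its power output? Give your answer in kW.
Convert to SI: W = 321.0 J, t = 2.99988 s
P = W/t = 321.0/2.99988 = 107.004 W = 0.107 kW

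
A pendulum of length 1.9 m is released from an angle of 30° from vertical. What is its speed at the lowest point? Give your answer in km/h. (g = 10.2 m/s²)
h = L(1 − cosθ) = 1.9(1 − cos30°) = 0.254552 m
v = √(2gh) = √(2·10.2·0.254552) = 2.27878 m/s = 8.204 km/h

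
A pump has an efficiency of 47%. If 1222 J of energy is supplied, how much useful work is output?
W_out = η·W_in = 0.47·1222 = 574.34 J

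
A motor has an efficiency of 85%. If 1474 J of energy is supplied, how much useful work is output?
W_out = η·W_in = 0.85·1474 = 1252.9 J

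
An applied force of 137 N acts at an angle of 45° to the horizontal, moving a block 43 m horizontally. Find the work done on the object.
W = F·d·cosθ = (137)(43)cos(45°) = 4166 J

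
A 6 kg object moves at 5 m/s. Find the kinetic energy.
KE = ½mv² = ½(6)(5)² = 75.0 J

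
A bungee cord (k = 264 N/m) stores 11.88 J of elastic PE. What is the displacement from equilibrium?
x = √(2·PE/k) = √(2·11.88/264) = 0.3 m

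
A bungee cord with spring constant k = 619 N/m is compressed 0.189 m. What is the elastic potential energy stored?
PE = ½kx² = ½(619)(0.189)² = 11.06 J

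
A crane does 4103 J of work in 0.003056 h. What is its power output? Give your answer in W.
Convert to SI: W = 4103.0 J, t = 11.0016 s
P = W/t = 4103.0/11.0016 = 372.9 W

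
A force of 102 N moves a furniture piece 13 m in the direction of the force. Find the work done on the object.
W = F·d = (102)(13) = 1326 J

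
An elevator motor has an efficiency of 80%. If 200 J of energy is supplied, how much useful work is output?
W_out = η·W_in = 0.8·200 = 160.0 J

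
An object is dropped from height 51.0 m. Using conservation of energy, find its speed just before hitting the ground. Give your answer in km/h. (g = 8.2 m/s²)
mgh = ½mv² ⇒ v = √(2gh) = √(2·8.2·51.0) = 28.9206 m/s = 104.1 km/h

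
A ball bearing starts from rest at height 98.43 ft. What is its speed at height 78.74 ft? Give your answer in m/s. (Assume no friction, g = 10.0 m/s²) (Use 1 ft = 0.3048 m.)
Convert to SI: h₁−h₂ = 6.00151 m
mgh₁ = mgh₂ + ½mv² ⇒ v = √(2g(h₁−h₂)) = √(2·10.0·6.00151) = 10.96 m/s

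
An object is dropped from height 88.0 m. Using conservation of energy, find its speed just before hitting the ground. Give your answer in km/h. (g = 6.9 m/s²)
mgh = ½mv² ⇒ v = √(2gh) = √(2·6.9·88.0) = 34.8482 m/s = 125.5 km/h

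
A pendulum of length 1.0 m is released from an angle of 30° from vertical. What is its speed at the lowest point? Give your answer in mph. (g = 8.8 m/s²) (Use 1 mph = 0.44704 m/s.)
h = L(1 − cosθ) = 1.0(1 − cos30°) = 0.133975 m
v = √(2gh) = √(2·8.8·0.133975) = 1.53556 m/s = 3.435 mph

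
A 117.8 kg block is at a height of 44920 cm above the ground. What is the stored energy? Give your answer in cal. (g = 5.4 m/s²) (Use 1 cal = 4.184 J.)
Convert to SI: m = 117.8 kg, h = 449.2 m
PE = mgh = (117.8)(5.4)(449.2) = 285745 J = 68290 cal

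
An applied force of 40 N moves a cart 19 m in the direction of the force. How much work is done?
W = F·d = (40)(19) = 760.0 J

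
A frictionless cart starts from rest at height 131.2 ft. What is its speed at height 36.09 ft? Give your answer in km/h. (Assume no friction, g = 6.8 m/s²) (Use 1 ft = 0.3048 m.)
Convert to SI: h₁−h₂ = 28.9895 m
mgh₁ = mgh₂ + ½mv² ⇒ v = √(2g(h₁−h₂)) = √(2·6.8·28.9895) = 19.8559 m/s = 71.48 km/h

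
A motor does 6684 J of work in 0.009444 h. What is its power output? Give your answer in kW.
Convert to SI: W = 6684.0 J, t = 33.9984 s
P = W/t = 6684.0/33.9984 = 196.597 W = 0.1966 kW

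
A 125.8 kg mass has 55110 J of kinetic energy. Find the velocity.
v = √(2·KE/m) = √(2·55110/125.8) = 29.6 m/s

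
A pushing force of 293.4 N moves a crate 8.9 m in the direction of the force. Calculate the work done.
W = F·d = (293.4)(8.9) = 2611 J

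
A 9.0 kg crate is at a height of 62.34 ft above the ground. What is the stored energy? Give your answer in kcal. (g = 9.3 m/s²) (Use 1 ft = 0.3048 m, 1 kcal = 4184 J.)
Convert to SI: m = 9.0 kg, h = 19.0012 m
PE = mgh = (9.0)(9.3)(19.0012) = 1590.4 J = 0.3801 kcal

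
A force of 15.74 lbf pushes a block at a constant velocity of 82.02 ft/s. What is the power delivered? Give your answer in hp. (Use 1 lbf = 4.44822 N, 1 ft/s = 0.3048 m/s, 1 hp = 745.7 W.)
Convert to SI: F = 70.015 N, v = 24.9997 m/s
P = Fv = (70.015)(24.9997) = 1750.35 W = 2.347 hp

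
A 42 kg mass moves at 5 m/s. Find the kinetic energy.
KE = ½mv² = ½(42)(5)² = 525.0 J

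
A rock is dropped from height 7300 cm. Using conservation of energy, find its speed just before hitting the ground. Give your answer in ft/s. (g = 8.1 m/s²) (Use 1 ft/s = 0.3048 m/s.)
Convert to SI: h = 73.0 m
mgh = ½mv² ⇒ v = √(2gh) = √(2·8.1·73.0) = 34.389 m/s = 112.8 ft/s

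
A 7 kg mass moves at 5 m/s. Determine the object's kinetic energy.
KE = ½mv² = ½(7)(5)² = 87.5 J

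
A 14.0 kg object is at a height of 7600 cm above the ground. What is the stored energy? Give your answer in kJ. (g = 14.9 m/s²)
Convert to SI: m = 14.0 kg, h = 76.0 m
PE = mgh = (14.0)(14.9)(76.0) = 15853.6 J = 15.85 kJ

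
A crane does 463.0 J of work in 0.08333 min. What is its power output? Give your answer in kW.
Convert to SI: W = 463.0 J, t = 4.9998 s
P = W/t = 463.0/4.9998 = 92.6037 W = 0.0926 kW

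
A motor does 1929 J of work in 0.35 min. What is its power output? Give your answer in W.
Convert to SI: W = 1929.0 J, t = 21.0 s
P = W/t = 1929.0/21.0 = 91.86 W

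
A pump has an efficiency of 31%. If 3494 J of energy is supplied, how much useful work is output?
W_out = η·W_in = 0.31·3494 = 1083.14 J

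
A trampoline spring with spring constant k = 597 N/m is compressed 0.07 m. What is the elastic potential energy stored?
PE = ½kx² = ½(597)(0.07)² = 1.463 J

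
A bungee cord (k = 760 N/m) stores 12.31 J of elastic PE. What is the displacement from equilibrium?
x = √(2·PE/k) = √(2·12.31/760) = 0.18 m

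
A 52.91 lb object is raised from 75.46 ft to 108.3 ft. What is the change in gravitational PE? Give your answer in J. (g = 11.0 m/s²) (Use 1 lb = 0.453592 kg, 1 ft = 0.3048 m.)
Convert to SI: m = 23.9996 kg, Δh = 10.0096 m
ΔPE = mgΔh = (23.9996)(11.0)(10.0096) = 2642 J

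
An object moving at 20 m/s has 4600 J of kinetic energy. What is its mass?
m = 2·KE/v² = 2·4600/(20)² = 23.0 kg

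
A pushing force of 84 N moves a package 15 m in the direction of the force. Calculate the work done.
W = F·d = (84)(15) = 1260 J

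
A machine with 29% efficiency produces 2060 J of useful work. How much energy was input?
W_in = W_out/η = 2060/0.29 = 7103 J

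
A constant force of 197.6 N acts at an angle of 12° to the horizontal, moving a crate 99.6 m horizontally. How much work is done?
W = F·d·cosθ = (197.6)(99.6)cos(12°) = 19250 J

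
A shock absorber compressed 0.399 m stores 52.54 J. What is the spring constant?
k = 2·PE/x² = 2·52.54/(0.399)² = 660.0 N/m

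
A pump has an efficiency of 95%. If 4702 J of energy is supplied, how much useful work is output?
W_out = η·W_in = 0.95·4702 = 4466.9 J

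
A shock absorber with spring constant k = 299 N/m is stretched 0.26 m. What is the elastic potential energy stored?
PE = ½kx² = ½(299)(0.26)² = 10.11 J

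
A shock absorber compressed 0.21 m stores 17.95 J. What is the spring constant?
k = 2·PE/x² = 2·17.95/(0.21)² = 814.1 N/m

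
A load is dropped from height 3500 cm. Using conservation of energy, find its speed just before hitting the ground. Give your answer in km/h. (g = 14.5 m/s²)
Convert to SI: h = 35.0 m
mgh = ½mv² ⇒ v = √(2gh) = √(2·14.5·35.0) = 31.8591 m/s = 114.7 km/h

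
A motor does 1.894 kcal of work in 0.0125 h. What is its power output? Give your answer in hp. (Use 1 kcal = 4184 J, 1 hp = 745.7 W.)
Convert to SI: W = 7924.5 J, t = 45.0 s
P = W/t = 7924.5/45.0 = 176.1 W = 0.2362 hp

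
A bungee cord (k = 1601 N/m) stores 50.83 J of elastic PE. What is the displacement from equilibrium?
x = √(2·PE/k) = √(2·50.83/1601) = 0.252 m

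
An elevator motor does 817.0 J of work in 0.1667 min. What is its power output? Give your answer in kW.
Convert to SI: W = 817.0 J, t = 10.002 s
P = W/t = 817.0/10.002 = 81.6837 W = 0.08168 kW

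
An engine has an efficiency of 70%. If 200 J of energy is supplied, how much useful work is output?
W_out = η·W_in = 0.7·200 = 140.0 J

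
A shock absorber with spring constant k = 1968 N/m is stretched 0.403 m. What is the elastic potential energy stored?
PE = ½kx² = ½(1968)(0.403)² = 159.8 J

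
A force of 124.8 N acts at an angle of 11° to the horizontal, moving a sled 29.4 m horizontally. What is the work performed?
W = F·d·cosθ = (124.8)(29.4)cos(11°) = 3602 J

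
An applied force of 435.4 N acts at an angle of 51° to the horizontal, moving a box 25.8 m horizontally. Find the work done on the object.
W = F·d·cosθ = (435.4)(25.8)cos(51°) = 7069 J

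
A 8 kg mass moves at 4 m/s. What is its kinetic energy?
KE = ½mv² = ½(8)(4)² = 64.0 J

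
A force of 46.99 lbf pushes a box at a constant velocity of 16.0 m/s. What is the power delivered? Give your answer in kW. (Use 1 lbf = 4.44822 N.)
Convert to SI: F = 209.022 N, v = 16.0 m/s
P = Fv = (209.022)(16.0) = 3344.35 W = 3.344 kW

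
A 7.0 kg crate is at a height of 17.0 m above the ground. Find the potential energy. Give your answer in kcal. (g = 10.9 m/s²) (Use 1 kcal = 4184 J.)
PE = mgh = (7.0)(10.9)(17.0) = 1297.1 J = 0.31 kcal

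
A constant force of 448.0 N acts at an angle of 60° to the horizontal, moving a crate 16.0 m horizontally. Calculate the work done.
W = F·d·cosθ = (448.0)(16.0)cos(60°) = 3584 J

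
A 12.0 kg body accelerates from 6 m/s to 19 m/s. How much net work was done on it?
W = ΔKE = ½m(v₂² − v₁²) = ½(12.0)(19² − 6²) = 1950.0 J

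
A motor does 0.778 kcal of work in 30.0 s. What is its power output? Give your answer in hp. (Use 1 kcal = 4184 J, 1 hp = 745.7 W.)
Convert to SI: W = 3255.15 J, t = 30.0 s
P = W/t = 3255.15/30.0 = 108.505 W = 0.1455 hp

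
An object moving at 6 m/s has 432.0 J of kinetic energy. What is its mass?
m = 2·KE/v² = 2·432.0/(6)² = 24.0 kg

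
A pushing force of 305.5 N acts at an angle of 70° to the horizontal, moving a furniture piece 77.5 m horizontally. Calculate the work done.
W = F·d·cosθ = (305.5)(77.5)cos(70°) = 8098 J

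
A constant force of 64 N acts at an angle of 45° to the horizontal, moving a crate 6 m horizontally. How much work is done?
W = F·d·cosθ = (64)(6)cos(45°) = 271.5 J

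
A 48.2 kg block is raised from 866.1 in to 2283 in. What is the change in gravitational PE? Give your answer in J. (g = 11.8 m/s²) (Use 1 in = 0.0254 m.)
Convert to SI: m = 48.2 kg, Δh = 35.9893 m
ΔPE = mgΔh = (48.2)(11.8)(35.9893) = 20470 J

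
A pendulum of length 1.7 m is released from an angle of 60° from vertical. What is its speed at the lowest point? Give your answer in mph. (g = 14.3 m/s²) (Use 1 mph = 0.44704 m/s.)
h = L(1 − cosθ) = 1.7(1 − cos60°) = 0.85 m
v = √(2gh) = √(2·14.3·0.85) = 4.93052 m/s = 11.03 mph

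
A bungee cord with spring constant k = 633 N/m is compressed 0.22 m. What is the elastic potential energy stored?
PE = ½kx² = ½(633)(0.22)² = 15.32 J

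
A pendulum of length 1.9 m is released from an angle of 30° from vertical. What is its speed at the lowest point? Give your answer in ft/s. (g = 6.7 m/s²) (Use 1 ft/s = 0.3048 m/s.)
h = L(1 − cosθ) = 1.9(1 − cos30°) = 0.254552 m
v = √(2gh) = √(2·6.7·0.254552) = 1.84689 m/s = 6.059 ft/s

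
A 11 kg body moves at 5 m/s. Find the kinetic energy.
KE = ½mv² = ½(11)(5)² = 137.5 J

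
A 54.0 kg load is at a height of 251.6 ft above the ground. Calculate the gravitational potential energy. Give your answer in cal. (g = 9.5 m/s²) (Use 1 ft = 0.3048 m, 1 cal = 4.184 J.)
Convert to SI: m = 54.0 kg, h = 76.6877 m
PE = mgh = (54.0)(9.5)(76.6877) = 39340.8 J = 9403 cal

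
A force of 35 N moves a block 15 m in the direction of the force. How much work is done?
W = F·d = (35)(15) = 525.0 J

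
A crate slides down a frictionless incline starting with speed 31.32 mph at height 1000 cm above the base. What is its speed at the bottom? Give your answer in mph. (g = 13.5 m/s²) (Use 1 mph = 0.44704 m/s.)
Convert to SI: v₀ = 14.0013 m/s, h = 10.0 m
½mv₀² + mgh = ½mv² ⇒ v = √(v₀² + 2gh) = √(14.0013² + 2·13.5·10.0) = 21.5879 m/s = 48.29 mph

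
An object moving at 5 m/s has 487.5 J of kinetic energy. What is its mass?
m = 2·KE/v² = 2·487.5/(5)² = 39.0 kg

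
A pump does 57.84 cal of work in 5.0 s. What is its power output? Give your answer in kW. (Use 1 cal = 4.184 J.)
Convert to SI: W = 242.003 J, t = 5.0 s
P = W/t = 242.003/5.0 = 48.4005 W = 0.0484 kW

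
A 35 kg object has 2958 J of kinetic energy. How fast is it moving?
v = √(2·KE/m) = √(2·2958/35) = 13.0 m/s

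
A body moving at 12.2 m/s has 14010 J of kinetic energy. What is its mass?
m = 2·KE/v² = 2·14010/(12.2)² = 188.3 kg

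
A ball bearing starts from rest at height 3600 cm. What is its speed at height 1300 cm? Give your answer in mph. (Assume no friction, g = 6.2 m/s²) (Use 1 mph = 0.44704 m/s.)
Convert to SI: h₁−h₂ = 23.0 m
mgh₁ = mgh₂ + ½mv² ⇒ v = √(2g(h₁−h₂)) = √(2·6.2·23.0) = 16.8879 m/s = 37.78 mph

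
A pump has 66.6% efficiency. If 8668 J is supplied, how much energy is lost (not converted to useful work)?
W_lost = W_in(1 − η) = 8668·(1 − 0.666) = 2895 J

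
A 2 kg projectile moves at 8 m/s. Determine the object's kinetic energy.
KE = ½mv² = ½(2)(8)² = 64.0 J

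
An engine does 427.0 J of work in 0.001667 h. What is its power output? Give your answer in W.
Convert to SI: W = 427.0 J, t = 6.0012 s
P = W/t = 427.0/6.0012 = 71.15 W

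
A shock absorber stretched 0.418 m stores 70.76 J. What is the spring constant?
k = 2·PE/x² = 2·70.76/(0.418)² = 810.0 N/m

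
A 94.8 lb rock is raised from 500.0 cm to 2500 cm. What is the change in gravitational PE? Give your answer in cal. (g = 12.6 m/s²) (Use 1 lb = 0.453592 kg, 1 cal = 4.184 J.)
Convert to SI: m = 43.0005 kg, Δh = 20.0 m
ΔPE = mgΔh = (43.0005)(12.6)(20.0) = 10836.1 J = 2590 cal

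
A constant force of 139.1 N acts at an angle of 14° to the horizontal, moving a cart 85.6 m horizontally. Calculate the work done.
W = F·d·cosθ = (139.1)(85.6)cos(14°) = 11550 J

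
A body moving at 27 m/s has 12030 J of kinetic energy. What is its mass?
m = 2·KE/v² = 2·12030/(27)² = 33.0 kg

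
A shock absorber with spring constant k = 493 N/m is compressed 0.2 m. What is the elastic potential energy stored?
PE = ½kx² = ½(493)(0.2)² = 9.86 J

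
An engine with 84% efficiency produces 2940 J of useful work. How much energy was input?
W_in = W_out/η = 2940/0.84 = 3500 J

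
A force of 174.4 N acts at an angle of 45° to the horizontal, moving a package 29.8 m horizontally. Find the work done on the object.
W = F·d·cosθ = (174.4)(29.8)cos(45°) = 3675 J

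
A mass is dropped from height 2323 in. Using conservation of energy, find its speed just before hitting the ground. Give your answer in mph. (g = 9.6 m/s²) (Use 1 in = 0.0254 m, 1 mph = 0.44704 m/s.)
Convert to SI: h = 59.0042 m
mgh = ½mv² ⇒ v = √(2gh) = √(2·9.6·59.0042) = 33.6583 m/s = 75.29 mph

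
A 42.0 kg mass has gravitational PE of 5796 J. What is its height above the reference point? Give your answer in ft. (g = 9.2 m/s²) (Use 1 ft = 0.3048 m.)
h = PE/(mg) = 5796.0/(42.0·9.2) = 15.0 m = 49.21 ft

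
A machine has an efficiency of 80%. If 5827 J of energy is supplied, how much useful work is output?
W_out = η·W_in = 0.8·5827 = 4661.6 J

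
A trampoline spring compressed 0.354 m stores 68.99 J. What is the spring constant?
k = 2·PE/x² = 2·68.99/(0.354)² = 1101 N/m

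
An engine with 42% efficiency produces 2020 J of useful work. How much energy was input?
W_in = W_out/η = 2020/0.42 = 4810 J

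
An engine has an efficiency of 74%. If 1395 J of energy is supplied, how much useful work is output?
W_out = η·W_in = 0.74·1395 = 1032.3 J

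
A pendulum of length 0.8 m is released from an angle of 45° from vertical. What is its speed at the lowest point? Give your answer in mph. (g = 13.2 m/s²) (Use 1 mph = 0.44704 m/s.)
h = L(1 − cosθ) = 0.8(1 − cos45°) = 0.234315 m
v = √(2gh) = √(2·13.2·0.234315) = 2.48715 m/s = 5.564 mph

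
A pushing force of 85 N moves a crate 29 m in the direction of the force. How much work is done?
W = F·d = (85)(29) = 2465 J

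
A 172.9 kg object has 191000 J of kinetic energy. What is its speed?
v = √(2·KE/m) = √(2·191000/172.9) = 47.0 m/s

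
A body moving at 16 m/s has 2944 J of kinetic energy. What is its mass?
m = 2·KE/v² = 2·2944/(16)² = 23.0 kg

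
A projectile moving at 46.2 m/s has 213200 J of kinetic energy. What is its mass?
m = 2·KE/v² = 2·213200/(46.2)² = 199.8 kg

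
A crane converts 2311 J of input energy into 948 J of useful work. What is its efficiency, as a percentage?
η = W_out/W_in = 948/2311 = 41.02%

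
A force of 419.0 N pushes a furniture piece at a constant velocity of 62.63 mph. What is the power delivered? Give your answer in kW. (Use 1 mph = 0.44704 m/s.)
Convert to SI: F = 419.0 N, v = 27.9981 m/s
P = Fv = (419.0)(27.9981) = 11731.2 W = 11.73 kW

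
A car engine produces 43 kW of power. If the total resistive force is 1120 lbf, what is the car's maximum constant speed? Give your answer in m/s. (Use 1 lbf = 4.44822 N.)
Convert to SI: F = 4982.01 N
P = Fv ⇒ v = P/F = 43000 W/4982.01 N = 8.631 m/s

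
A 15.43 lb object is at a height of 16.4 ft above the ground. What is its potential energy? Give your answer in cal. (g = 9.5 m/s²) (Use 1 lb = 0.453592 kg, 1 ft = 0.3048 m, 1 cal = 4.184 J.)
Convert to SI: m = 6.99892 kg, h = 4.99872 m
PE = mgh = (6.99892)(9.5)(4.99872) = 332.364 J = 79.44 cal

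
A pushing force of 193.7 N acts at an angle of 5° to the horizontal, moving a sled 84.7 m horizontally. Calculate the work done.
W = F·d·cosθ = (193.7)(84.7)cos(5°) = 16340 J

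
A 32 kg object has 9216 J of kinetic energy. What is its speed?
v = √(2·KE/m) = √(2·9216/32) = 24.0 m/s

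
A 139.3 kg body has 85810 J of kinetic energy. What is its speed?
v = √(2·KE/m) = √(2·85810/139.3) = 35.1 m/s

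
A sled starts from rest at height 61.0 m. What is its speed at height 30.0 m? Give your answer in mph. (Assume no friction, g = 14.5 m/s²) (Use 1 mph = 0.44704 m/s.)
mgh₁ = mgh₂ + ½mv² ⇒ v = √(2g(h₁−h₂)) = √(2·14.5·31.0) = 29.9833 m/s = 67.07 mph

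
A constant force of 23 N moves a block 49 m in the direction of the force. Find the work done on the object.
W = F·d = (23)(49) = 1127 J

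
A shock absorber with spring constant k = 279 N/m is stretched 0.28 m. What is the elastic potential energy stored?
PE = ½kx² = ½(279)(0.28)² = 10.94 J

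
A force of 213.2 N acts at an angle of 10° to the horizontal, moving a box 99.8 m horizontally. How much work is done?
W = F·d·cosθ = (213.2)(99.8)cos(10°) = 20950 J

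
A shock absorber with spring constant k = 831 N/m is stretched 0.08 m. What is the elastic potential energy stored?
PE = ½kx² = ½(831)(0.08)² = 2.659 J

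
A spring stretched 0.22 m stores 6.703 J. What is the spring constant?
k = 2·PE/x² = 2·6.703/(0.22)² = 277.0 N/m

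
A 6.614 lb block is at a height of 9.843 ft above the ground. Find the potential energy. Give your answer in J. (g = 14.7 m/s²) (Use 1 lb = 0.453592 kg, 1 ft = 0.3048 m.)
Convert to SI: m = 3.00006 kg, h = 3.00015 m
PE = mgh = (3.00006)(14.7)(3.00015) = 132.3 J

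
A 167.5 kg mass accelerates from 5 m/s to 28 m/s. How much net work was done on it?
W = ΔKE = ½m(v₂² − v₁²) = ½(167.5)(28² − 5²) = 63566.25 J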